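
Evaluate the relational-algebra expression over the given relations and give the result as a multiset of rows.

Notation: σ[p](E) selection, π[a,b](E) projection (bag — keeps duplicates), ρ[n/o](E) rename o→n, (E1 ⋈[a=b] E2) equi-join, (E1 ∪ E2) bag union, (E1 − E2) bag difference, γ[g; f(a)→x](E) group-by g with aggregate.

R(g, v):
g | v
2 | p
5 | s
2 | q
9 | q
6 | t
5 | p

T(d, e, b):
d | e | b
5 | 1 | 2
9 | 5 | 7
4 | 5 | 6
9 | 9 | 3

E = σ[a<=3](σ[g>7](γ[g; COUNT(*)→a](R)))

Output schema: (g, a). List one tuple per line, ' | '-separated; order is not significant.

Row counts bottom-up:
  R → 6
  γ[g; COUNT(*)→a](R) → 4
  σ[g>7](γ[g; COUNT(*)→a](R)) → 1
  σ[a<=3](σ[g>7](γ[g; COUNT(*)→a](R))) → 1

== RESULT ==
g | a
9 | 1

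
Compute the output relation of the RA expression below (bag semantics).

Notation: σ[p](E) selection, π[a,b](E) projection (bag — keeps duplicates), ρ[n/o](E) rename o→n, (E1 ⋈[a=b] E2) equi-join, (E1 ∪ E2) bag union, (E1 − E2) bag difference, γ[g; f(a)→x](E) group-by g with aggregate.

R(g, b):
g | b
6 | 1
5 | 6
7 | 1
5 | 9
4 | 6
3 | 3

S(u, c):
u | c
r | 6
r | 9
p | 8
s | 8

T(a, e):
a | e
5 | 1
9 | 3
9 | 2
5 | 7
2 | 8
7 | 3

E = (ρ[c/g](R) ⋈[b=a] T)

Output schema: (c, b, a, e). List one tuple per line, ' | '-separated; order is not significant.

Row counts bottom-up:
  R → 6
  ρ[c/g](R) → 6
  T → 6
  (ρ[c/g](R) ⋈[b=a] T) → 2

== RESULT ==
c | b | a | e
5 | 9 | 9 | 2
5 | 9 | 9 | 3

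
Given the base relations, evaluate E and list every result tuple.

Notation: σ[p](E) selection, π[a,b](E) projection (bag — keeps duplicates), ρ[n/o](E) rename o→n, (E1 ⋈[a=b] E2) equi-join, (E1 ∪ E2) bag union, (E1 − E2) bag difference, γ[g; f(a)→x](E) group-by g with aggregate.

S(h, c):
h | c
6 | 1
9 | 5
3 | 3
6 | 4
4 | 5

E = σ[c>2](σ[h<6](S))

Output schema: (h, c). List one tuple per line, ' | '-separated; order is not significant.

Subexpression sizes:
  S → 5
  σ[h<6](S) → 2
  σ[c>2](σ[h<6](S)) → 2

== RESULT ==
h | c
3 | 3
4 | 5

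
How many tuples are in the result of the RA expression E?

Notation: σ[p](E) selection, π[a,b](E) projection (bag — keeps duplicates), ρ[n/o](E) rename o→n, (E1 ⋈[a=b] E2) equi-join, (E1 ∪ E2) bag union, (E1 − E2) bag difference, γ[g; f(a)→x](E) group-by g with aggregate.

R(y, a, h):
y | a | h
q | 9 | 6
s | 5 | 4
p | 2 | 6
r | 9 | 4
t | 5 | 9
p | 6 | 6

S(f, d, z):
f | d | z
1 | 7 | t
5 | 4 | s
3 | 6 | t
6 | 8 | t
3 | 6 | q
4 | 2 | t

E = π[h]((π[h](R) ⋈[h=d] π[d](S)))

Subexpression sizes:
  R → 6
  π[h](R) → 6
  S → 6
  π[d](S) → 6
  (π[h](R) ⋈[h=d] π[d](S)) → 8
  π[h]((π[h](R) ⋈[h=d] π[d](S))) → 8

|E| = 8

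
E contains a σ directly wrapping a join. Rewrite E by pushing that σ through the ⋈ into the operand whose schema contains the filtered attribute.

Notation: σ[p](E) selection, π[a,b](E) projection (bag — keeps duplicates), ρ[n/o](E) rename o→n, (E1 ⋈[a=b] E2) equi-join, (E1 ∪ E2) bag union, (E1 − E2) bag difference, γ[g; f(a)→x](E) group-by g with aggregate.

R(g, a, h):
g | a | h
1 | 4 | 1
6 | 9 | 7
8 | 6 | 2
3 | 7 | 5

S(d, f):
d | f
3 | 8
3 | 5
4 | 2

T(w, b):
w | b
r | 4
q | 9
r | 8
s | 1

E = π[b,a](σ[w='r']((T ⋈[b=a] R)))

σ filters on w, owned by the left side.
E' = π[b,a]((σ[w='r'](T) ⋈[b=a] R))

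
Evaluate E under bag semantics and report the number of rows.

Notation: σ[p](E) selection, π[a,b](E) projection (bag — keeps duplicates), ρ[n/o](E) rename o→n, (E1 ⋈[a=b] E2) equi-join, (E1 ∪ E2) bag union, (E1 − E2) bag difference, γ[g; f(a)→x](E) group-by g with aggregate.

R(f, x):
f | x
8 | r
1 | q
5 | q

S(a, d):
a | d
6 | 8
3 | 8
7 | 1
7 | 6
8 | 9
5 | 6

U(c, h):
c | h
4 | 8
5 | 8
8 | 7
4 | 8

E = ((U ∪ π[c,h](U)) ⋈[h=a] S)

Stepwise |·|:
  U → 4
  U → 4
  π[c,h](U) → 4
  (U ∪ π[c,h](U)) → 8
  S → 6
  ((U ∪ π[c,h](U)) ⋈[h=a] S) → 10

|E| = 10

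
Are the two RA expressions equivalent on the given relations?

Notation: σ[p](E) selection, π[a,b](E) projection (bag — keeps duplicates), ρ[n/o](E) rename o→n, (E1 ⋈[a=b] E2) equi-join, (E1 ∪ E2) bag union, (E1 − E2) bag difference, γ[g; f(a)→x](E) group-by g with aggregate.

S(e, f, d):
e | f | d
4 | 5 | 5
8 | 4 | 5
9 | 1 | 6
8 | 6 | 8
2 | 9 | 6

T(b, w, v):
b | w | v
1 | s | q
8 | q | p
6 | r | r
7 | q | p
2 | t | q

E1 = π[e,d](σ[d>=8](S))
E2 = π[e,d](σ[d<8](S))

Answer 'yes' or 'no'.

E1 subexpression sizes:
  S → 5
  σ[d>=8](S) → 1
  π[e,d](σ[d>=8](S)) → 1
E2 subexpression sizes:
  S → 5
  σ[d<8](S) → 4
  π[e,d](σ[d<8](S)) → 4

E1 result:
e | d
8 | 8
E2 result:
e | d
2 | 6
4 | 5
8 | 5
9 | 6
Witness: (8, 8) appears 1× in E1 but 0× in E2.

no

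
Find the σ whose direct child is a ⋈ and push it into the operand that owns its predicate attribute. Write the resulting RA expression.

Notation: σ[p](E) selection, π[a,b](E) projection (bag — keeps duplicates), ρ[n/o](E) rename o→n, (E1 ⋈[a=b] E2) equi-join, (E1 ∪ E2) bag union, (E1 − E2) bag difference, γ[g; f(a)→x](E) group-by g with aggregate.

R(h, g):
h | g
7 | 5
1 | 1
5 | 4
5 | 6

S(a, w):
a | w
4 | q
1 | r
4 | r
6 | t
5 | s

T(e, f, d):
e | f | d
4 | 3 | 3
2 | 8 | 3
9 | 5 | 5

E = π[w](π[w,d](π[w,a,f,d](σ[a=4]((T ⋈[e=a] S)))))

σ filters on a, owned by the right side.
E' = π[w](π[w,d](π[w,a,f,d]((T ⋈[e=a] σ[a=4](S)))))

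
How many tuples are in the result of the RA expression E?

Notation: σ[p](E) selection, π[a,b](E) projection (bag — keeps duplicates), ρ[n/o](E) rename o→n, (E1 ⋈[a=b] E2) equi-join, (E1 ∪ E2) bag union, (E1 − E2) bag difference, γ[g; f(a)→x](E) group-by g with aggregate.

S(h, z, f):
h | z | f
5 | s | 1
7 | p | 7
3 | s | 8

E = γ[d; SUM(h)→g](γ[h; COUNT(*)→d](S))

Per-node cardinality:
  S → 3
  γ[h; COUNT(*)→d](S) → 3
  γ[d; SUM(h)→g](γ[h; COUNT(*)→d](S)) → 1

|E| = 1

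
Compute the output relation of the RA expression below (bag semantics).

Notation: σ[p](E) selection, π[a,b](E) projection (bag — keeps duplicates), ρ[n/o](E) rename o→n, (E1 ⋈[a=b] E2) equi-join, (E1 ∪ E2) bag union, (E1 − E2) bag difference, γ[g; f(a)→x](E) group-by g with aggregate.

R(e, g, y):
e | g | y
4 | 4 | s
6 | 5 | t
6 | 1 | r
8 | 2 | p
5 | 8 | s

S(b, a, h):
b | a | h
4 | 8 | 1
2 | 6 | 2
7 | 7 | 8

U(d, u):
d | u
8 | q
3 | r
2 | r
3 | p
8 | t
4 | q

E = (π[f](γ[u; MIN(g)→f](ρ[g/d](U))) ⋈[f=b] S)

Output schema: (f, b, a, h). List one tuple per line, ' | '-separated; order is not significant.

Stepwise |·|:
  U → 6
  ρ[g/d](U) → 6
  γ[u; MIN(g)→f](ρ[g/d](U)) → 4
  π[f](γ[u; MIN(g)→f](ρ[g/d](U))) → 4
  S → 3
  (π[f](γ[u; MIN(g)→f](ρ[g/d](U))) ⋈[f=b] S) → 2

== RESULT ==
f | b | a | h
2 | 2 | 6 | 2
4 | 4 | 8 | 1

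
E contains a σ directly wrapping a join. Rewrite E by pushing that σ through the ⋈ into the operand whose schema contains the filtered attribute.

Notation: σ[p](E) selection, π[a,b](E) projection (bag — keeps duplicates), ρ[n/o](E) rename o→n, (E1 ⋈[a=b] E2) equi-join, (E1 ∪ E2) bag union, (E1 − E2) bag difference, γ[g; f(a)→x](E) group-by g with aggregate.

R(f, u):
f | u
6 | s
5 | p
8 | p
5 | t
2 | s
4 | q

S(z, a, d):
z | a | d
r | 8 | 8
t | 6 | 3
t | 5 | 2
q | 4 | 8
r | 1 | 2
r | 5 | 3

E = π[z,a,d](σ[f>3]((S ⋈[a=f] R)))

σ filters on f, owned by the right side.
E' = π[z,a,d]((S ⋈[a=f] σ[f>3](R)))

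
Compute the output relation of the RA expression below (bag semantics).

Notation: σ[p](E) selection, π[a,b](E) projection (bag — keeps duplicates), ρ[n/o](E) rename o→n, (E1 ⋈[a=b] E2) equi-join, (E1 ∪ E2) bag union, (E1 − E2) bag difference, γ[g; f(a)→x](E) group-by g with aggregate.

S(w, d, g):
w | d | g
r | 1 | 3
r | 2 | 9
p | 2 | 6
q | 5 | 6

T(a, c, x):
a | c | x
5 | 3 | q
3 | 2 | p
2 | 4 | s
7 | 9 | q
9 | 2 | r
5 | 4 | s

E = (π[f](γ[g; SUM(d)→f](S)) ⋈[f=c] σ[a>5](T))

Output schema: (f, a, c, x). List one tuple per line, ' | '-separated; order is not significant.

Row counts bottom-up:
  S → 4
  γ[g; SUM(d)→f](S) → 3
  π[f](γ[g; SUM(d)→f](S)) → 3
  T → 6
  σ[a>5](T) → 2
  (π[f](γ[g; SUM(d)→f](S)) ⋈[f=c] σ[a>5](T)) → 1

== RESULT ==
f | a | c | x
2 | 9 | 2 | r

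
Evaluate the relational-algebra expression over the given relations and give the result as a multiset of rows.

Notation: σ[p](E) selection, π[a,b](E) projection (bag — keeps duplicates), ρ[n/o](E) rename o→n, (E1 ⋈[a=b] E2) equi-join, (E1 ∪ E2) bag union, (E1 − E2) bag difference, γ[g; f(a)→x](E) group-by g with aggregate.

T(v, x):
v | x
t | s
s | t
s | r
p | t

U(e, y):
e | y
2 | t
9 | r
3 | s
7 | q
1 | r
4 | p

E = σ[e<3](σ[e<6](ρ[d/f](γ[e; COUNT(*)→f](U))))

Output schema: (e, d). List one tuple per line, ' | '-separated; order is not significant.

Row counts bottom-up:
  U → 6
  γ[e; COUNT(*)→f](U) → 6
  ρ[d/f](γ[e; COUNT(*)→f](U)) → 6
  σ[e<6](ρ[d/f](γ[e; COUNT(*)→f](U))) → 4
  σ[e<3](σ[e<6](ρ[d/f](γ[e; COUNT(*)→f](U)))) → 2

== RESULT ==
e | d
1 | 1
2 | 1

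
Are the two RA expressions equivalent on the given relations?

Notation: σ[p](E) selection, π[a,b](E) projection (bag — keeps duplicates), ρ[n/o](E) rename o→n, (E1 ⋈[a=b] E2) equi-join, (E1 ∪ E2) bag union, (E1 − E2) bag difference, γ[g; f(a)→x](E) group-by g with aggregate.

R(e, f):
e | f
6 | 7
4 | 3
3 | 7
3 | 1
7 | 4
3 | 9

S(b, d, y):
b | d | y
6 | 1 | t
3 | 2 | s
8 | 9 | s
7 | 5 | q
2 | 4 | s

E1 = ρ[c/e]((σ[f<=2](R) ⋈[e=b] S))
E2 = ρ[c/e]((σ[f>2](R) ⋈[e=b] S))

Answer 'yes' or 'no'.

E1 per-node cardinality:
  R → 6
  σ[f<=2](R) → 1
  S → 5
  (σ[f<=2](R) ⋈[e=b] S) → 1
  ρ[c/e]((σ[f<=2](R) ⋈[e=b] S)) → 1
E2 per-node cardinality:
  R → 6
  σ[f>2](R) → 5
  S → 5
  (σ[f>2](R) ⋈[e=b] S) → 4
  ρ[c/e]((σ[f>2](R) ⋈[e=b] S)) → 4

E1 result:
c | f | b | d | y
3 | 1 | 3 | 2 | s
E2 result:
c | f | b | d | y
3 | 7 | 3 | 2 | s
3 | 9 | 3 | 2 | s
6 | 7 | 6 | 1 | t
7 | 4 | 7 | 5 | q
Witness: (6, 7, 6, 1, 't') appears 0× in E1 but 1× in E2.

no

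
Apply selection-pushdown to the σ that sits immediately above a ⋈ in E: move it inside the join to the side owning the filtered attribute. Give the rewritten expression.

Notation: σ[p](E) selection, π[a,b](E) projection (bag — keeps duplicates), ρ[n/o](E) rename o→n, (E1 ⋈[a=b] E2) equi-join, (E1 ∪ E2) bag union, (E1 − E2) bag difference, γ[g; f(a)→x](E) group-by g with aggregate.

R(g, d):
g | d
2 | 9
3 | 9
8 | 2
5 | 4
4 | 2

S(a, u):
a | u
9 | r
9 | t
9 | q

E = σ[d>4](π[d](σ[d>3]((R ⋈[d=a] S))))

σ filters on d, owned by the left side.
E' = σ[d>4](π[d]((σ[d>3](R) ⋈[d=a] S)))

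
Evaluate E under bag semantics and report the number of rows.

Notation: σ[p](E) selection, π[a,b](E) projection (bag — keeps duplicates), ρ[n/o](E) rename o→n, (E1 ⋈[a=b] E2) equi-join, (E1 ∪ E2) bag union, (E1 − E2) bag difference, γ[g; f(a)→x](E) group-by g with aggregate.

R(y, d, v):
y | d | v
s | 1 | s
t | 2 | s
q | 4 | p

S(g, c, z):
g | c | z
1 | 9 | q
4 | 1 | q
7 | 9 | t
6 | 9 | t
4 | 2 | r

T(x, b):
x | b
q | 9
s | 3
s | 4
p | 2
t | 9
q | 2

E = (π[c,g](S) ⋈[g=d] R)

Subexpression sizes:
  S → 5
  π[c,g](S) → 5
  R → 3
  (π[c,g](S) ⋈[g=d] R) → 3

|E| = 3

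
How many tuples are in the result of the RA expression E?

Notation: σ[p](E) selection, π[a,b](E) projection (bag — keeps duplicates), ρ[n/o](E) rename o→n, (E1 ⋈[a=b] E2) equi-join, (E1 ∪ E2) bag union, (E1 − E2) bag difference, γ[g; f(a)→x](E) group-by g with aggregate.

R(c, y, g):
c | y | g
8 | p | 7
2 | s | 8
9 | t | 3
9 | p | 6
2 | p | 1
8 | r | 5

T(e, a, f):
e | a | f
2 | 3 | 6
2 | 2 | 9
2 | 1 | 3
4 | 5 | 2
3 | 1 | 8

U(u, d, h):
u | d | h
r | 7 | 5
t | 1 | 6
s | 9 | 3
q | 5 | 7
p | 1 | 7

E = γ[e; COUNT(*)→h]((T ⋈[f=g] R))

Row counts bottom-up:
  T → 5
  R → 6
  (T ⋈[f=g] R) → 3
  γ[e; COUNT(*)→h]((T ⋈[f=g] R)) → 2

|E| = 2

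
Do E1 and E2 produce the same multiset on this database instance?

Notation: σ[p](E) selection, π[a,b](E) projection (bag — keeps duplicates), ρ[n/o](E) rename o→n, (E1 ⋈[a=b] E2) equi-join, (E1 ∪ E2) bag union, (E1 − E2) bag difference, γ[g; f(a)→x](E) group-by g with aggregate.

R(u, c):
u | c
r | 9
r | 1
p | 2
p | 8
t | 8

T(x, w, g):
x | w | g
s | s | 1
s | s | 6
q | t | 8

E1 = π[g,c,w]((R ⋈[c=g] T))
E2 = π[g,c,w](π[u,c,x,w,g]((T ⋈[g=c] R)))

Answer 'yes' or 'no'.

E1 subexpression sizes:
  R → 5
  T → 3
  (R ⋈[c=g] T) → 3
  π[g,c,w]((R ⋈[c=g] T)) → 3
E2 subexpression sizes:
  T → 3
  R → 5
  (T ⋈[g=c] R) → 3
  π[u,c,x,w,g]((T ⋈[g=c] R)) → 3
  π[g,c,w](π[u,c,x,w,g]((T ⋈[g=c] R))) → 3

E1 and E2 produce the same multiset:
g | c | w
1 | 1 | s
8 | 8 | t
8 | 8 | t

yes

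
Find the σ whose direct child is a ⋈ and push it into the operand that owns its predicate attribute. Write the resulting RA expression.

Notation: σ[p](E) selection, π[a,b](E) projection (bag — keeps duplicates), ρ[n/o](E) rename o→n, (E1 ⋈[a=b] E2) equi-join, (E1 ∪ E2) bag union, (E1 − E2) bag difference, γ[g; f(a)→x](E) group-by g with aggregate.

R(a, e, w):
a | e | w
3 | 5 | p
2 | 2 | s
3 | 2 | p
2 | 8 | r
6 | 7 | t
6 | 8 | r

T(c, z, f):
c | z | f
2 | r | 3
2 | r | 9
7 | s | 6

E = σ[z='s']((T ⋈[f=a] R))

σ filters on z, owned by the left side.
E' = (σ[z='s'](T) ⋈[f=a] R)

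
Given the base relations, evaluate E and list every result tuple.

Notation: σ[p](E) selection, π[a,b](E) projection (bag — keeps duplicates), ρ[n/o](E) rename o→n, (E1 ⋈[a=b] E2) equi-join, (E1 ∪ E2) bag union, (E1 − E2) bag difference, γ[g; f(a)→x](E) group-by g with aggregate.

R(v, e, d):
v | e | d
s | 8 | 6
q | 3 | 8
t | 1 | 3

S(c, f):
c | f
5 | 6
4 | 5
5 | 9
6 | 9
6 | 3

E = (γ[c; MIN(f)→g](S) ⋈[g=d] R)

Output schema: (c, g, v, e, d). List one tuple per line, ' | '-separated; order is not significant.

Subexpression sizes:
  S → 5
  γ[c; MIN(f)→g](S) → 3
  R → 3
  (γ[c; MIN(f)→g](S) ⋈[g=d] R) → 2

== RESULT ==
c | g | v | e | d
5 | 6 | s | 8 | 6
6 | 3 | t | 1 | 3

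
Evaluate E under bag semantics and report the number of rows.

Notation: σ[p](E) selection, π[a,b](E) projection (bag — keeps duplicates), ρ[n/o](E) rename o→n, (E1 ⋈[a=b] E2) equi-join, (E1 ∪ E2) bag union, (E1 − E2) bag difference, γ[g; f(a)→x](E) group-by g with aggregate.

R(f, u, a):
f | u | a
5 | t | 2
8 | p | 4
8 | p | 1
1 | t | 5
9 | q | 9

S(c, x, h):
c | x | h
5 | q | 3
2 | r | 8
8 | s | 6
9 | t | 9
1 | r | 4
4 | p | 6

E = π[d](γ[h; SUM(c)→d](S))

Row counts bottom-up:
  S → 6
  γ[h; SUM(c)→d](S) → 5
  π[d](γ[h; SUM(c)→d](S)) → 5

|E| = 5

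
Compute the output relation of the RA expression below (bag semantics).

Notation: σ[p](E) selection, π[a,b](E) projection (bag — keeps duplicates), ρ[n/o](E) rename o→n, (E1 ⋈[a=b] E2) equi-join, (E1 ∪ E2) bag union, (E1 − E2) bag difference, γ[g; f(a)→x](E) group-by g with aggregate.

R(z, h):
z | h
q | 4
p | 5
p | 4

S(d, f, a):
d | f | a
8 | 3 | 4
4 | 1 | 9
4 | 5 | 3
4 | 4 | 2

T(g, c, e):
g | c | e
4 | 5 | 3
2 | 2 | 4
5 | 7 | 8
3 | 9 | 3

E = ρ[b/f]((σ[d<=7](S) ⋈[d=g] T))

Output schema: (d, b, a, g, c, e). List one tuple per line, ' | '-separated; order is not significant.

Row counts bottom-up:
  S → 4
  σ[d<=7](S) → 3
  T → 4
  (σ[d<=7](S) ⋈[d=g] T) → 3
  ρ[b/f]((σ[d<=7](S) ⋈[d=g] T)) → 3

== RESULT ==
d | b | a | g | c | e
4 | 1 | 9 | 4 | 5 | 3
4 | 4 | 2 | 4 | 5 | 3
4 | 5 | 3 | 4 | 5 | 3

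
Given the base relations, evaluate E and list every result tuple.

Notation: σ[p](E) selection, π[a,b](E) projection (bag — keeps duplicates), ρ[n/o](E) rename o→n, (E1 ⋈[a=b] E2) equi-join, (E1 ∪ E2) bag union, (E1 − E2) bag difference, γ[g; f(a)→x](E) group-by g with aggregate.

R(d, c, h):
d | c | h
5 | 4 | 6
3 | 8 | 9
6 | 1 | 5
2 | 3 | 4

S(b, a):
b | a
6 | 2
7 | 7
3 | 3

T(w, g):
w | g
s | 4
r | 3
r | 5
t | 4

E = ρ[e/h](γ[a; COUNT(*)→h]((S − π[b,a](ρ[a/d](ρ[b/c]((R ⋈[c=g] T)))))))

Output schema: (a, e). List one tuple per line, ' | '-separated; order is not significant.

Subexpression sizes:
  S → 3
  R → 4
  T → 4
  (R ⋈[c=g] T) → 3
  ρ[b/c]((R ⋈[c=g] T)) → 3
  ρ[a/d](ρ[b/c]((R ⋈[c=g] T))) → 3
  π[b,a](ρ[a/d](ρ[b/c]((R ⋈[c=g] T)))) → 3
  (S − π[b,a](ρ[a/d](ρ[b/c]((R ⋈[c=g] T))))) → 3
  γ[a; COUNT(*)→h]((S − π[b,a](ρ[a/d](ρ[b/c]((R ⋈[c=g] T)))))) → 3
  ρ[e/h](γ[a; COUNT(*)→h]((S − π[b,a](ρ[a/d](ρ[b/c]((R ⋈[c=g] T))))))) → 3

== RESULT ==
a | e
2 | 1
3 | 1
7 | 1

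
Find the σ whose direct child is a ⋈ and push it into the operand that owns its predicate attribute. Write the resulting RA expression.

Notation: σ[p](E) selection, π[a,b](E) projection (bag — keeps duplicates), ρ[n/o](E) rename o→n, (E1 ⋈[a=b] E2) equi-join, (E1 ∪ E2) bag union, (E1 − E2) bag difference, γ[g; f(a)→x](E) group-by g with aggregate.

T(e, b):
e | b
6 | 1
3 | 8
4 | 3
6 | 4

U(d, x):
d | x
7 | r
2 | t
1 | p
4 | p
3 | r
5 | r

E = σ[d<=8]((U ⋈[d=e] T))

σ filters on d, owned by the left side.
E' = (σ[d<=8](U) ⋈[d=e] T)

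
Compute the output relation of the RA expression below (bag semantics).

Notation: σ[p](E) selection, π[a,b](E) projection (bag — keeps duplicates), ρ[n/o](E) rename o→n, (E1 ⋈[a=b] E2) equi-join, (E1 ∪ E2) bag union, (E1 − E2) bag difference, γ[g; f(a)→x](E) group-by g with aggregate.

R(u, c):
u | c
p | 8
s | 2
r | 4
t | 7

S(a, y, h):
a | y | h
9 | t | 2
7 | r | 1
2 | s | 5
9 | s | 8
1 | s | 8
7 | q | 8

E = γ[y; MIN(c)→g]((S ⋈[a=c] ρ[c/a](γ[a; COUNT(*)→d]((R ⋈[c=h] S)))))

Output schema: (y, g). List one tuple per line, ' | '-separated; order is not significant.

Per-node cardinality:
  S → 6
  R → 4
  S → 6
  (R ⋈[c=h] S) → 4
  γ[a; COUNT(*)→d]((R ⋈[c=h] S)) → 3
  ρ[c/a](γ[a; COUNT(*)→d]((R ⋈[c=h] S))) → 3
  (S ⋈[a=c] ρ[c/a](γ[a; COUNT(*)→d]((R ⋈[c=h] S)))) → 5
  γ[y; MIN(c)→g]((S ⋈[a=c] ρ[c/a](γ[a; COUNT(*)→d]((R ⋈[c=h] S))))) → 4

== RESULT ==
y | g
q | 7
r | 7
s | 1
t | 9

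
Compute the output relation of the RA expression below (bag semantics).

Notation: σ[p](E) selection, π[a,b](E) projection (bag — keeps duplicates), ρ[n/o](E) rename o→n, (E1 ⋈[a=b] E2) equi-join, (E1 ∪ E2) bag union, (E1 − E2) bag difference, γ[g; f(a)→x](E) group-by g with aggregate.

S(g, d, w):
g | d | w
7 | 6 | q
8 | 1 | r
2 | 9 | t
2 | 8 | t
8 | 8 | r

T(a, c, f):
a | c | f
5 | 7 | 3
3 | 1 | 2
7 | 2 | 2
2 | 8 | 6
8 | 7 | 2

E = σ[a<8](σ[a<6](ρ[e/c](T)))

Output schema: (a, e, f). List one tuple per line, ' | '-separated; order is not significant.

Row counts bottom-up:
  T → 5
  ρ[e/c](T) → 5
  σ[a<6](ρ[e/c](T)) → 3
  σ[a<8](σ[a<6](ρ[e/c](T))) → 3

== RESULT ==
a | e | f
2 | 8 | 6
3 | 1 | 2
5 | 7 | 3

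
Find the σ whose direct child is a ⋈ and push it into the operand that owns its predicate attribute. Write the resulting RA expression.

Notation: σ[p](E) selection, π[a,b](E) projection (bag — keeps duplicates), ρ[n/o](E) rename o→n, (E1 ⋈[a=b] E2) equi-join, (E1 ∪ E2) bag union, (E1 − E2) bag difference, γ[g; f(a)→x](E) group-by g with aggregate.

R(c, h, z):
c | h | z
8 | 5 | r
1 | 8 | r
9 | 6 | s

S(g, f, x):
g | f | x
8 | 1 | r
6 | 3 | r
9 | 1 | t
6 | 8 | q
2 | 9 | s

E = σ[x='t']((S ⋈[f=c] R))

σ filters on x, owned by the left side.
E' = (σ[x='t'](S) ⋈[f=c] R)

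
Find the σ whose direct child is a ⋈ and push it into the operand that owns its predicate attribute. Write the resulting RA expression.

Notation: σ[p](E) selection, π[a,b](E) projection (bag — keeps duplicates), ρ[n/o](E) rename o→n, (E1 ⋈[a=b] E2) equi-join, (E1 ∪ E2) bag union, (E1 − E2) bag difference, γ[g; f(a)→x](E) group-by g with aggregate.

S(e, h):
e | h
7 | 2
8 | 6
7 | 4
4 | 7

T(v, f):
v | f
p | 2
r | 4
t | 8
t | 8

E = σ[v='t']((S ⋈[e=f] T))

σ filters on v, owned by the right side.
E' = (S ⋈[e=f] σ[v='t'](T))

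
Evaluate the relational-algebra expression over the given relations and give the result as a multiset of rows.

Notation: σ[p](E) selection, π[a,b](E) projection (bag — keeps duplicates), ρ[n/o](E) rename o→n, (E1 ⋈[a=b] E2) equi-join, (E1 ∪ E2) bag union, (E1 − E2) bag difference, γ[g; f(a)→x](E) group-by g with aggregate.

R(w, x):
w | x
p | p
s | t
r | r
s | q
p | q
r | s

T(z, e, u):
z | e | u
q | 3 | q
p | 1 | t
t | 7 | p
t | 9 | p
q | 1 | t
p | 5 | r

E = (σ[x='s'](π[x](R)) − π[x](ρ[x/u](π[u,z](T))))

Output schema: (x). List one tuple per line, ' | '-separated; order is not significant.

Stepwise |·|:
  R → 6
  π[x](R) → 6
  σ[x='s'](π[x](R)) → 1
  T → 6
  π[u,z](T) → 6
  ρ[x/u](π[u,z](T)) → 6
  π[x](ρ[x/u](π[u,z](T))) → 6
  (σ[x='s'](π[x](R)) − π[x](ρ[x/u](π[u,z](T)))) → 1

== RESULT ==
x
s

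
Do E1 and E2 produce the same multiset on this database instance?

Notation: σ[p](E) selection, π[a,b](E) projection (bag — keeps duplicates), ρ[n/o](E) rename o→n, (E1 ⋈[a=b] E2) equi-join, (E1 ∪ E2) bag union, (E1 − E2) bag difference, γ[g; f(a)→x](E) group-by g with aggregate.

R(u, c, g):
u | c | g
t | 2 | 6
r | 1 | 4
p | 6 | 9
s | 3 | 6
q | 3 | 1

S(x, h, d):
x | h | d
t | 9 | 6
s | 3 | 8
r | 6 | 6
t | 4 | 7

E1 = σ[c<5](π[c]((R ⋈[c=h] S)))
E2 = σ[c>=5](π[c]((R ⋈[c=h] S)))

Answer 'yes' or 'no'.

E1 stepwise |·|:
  R → 5
  S → 4
  (R ⋈[c=h] S) → 3
  π[c]((R ⋈[c=h] S)) → 3
  σ[c<5](π[c]((R ⋈[c=h] S))) → 2
E2 stepwise |·|:
  R → 5
  S → 4
  (R ⋈[c=h] S) → 3
  π[c]((R ⋈[c=h] S)) → 3
  σ[c>=5](π[c]((R ⋈[c=h] S))) → 1

E1 result:
c
3
3
E2 result:
c
6
Witness: (6,) appears 0× in E1 but 1× in E2.

no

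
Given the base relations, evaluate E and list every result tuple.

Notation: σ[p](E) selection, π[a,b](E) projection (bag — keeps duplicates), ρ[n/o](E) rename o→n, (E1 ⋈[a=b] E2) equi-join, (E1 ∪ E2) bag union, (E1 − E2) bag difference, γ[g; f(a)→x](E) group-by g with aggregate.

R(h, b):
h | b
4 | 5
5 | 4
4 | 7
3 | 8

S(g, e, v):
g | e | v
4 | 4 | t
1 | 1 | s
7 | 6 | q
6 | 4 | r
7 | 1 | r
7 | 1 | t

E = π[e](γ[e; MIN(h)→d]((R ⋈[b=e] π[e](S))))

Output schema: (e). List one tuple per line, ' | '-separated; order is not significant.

Stepwise |·|:
  R → 4
  S → 6
  π[e](S) → 6
  (R ⋈[b=e] π[e](S)) → 2
  γ[e; MIN(h)→d]((R ⋈[b=e] π[e](S))) → 1
  π[e](γ[e; MIN(h)→d]((R ⋈[b=e] π[e](S)))) → 1

== RESULT ==
e
4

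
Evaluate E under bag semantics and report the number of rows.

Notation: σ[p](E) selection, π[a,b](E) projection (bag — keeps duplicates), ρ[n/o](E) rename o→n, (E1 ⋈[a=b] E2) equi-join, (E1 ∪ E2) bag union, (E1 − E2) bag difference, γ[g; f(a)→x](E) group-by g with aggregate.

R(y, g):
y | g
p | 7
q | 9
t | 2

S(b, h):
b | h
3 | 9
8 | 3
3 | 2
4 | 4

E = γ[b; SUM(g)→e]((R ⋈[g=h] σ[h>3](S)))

Per-node cardinality:
  R → 3
  S → 4
  σ[h>3](S) → 2
  (R ⋈[g=h] σ[h>3](S)) → 1
  γ[b; SUM(g)→e]((R ⋈[g=h] σ[h>3](S))) → 1

|E| = 1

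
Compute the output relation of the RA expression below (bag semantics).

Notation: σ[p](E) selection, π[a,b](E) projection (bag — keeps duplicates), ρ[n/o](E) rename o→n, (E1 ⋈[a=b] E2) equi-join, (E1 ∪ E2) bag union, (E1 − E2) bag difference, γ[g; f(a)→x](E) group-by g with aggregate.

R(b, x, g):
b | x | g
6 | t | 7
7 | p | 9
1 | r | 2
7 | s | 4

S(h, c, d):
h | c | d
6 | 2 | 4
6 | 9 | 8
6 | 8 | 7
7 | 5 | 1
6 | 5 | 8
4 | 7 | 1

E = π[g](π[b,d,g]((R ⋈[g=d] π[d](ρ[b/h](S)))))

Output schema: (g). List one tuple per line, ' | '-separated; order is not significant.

Row counts bottom-up:
  R → 4
  S → 6
  ρ[b/h](S) → 6
  π[d](ρ[b/h](S)) → 6
  (R ⋈[g=d] π[d](ρ[b/h](S))) → 2
  π[b,d,g]((R ⋈[g=d] π[d](ρ[b/h](S)))) → 2
  π[g](π[b,d,g]((R ⋈[g=d] π[d](ρ[b/h](S))))) → 2

== RESULT ==
g
4
7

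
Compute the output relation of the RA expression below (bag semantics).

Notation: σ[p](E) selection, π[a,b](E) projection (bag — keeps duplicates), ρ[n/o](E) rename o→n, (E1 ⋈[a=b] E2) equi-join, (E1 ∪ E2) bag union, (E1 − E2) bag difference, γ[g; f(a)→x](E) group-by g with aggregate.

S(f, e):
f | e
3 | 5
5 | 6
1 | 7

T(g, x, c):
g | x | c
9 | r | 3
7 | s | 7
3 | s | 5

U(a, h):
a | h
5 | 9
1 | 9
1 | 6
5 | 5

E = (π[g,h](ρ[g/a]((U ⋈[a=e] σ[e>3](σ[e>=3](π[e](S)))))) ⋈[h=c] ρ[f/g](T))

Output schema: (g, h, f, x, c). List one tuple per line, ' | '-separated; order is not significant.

Subexpression sizes:
  U → 4
  S → 3
  π[e](S) → 3
  σ[e>=3](π[e](S)) → 3
  σ[e>3](σ[e>=3](π[e](S))) → 3
  (U ⋈[a=e] σ[e>3](σ[e>=3](π[e](S)))) → 2
  ρ[g/a]((U ⋈[a=e] σ[e>3](σ[e>=3](π[e](S))))) → 2
  π[g,h](ρ[g/a]((U ⋈[a=e] σ[e>3](σ[e>=3](π[e](S)))))) → 2
  T → 3
  ρ[f/g](T) → 3
  (π[g,h](ρ[g/a]((U ⋈[a=e] σ[e>3](σ[e>=3](π[e](S)))))) ⋈[h=c] ρ[f/g](T)) → 1

== RESULT ==
g | h | f | x | c
5 | 5 | 3 | s | 5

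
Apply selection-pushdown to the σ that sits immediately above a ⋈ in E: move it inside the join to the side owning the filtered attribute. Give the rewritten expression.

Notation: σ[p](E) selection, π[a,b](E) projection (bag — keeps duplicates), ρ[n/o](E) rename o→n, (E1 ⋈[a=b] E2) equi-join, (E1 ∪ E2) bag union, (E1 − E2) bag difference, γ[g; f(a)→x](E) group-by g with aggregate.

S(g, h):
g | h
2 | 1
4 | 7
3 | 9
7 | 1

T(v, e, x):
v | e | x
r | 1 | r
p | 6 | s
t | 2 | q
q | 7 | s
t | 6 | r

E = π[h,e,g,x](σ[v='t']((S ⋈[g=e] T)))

σ filters on v, owned by the right side.
E' = π[h,e,g,x]((S ⋈[g=e] σ[v='t'](T)))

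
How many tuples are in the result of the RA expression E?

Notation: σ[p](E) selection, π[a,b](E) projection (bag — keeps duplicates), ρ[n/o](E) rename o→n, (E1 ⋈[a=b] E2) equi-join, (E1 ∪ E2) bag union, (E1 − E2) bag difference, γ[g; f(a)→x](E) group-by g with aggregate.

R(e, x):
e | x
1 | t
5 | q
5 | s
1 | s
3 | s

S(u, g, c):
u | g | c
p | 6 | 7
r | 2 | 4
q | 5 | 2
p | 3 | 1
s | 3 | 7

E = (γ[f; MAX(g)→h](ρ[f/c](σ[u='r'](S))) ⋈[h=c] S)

Row counts bottom-up:
  S → 5
  σ[u='r'](S) → 1
  ρ[f/c](σ[u='r'](S)) → 1
  γ[f; MAX(g)→h](ρ[f/c](σ[u='r'](S))) → 1
  S → 5
  (γ[f; MAX(g)→h](ρ[f/c](σ[u='r'](S))) ⋈[h=c] S) → 1

|E| = 1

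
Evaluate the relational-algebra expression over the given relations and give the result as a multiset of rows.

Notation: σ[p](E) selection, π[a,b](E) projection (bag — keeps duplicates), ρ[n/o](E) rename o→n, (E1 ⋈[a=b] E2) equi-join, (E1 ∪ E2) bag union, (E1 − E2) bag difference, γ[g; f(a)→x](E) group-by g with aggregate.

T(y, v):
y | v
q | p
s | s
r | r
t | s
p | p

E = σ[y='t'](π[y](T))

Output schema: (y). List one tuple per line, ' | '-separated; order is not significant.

Stepwise |·|:
  T → 5
  π[y](T) → 5
  σ[y='t'](π[y](T)) → 1

== RESULT ==
y
t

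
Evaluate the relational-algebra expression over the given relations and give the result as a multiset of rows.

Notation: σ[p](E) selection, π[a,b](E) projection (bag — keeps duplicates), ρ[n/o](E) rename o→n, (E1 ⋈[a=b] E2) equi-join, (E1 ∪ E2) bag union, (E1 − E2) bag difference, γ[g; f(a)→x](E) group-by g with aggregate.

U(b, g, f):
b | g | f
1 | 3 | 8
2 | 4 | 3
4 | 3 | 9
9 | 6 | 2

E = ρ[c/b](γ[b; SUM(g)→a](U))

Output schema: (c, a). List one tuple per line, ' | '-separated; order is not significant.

Stepwise |·|:
  U → 4
  γ[b; SUM(g)→a](U) → 4
  ρ[c/b](γ[b; SUM(g)→a](U)) → 4

== RESULT ==
c | a
1 | 3
2 | 4
4 | 3
9 | 6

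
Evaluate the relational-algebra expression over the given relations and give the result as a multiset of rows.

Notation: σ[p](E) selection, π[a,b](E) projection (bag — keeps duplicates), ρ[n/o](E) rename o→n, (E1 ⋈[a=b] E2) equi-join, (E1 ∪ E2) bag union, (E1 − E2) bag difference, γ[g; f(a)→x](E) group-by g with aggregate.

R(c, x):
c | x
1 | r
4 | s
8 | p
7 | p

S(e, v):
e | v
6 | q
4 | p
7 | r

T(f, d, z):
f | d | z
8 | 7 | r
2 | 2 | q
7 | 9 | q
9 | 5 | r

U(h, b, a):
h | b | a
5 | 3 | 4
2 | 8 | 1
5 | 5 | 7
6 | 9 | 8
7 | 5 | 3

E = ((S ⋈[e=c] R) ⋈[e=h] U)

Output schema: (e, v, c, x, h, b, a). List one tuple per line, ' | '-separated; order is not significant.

Per-node cardinality:
  S → 3
  R → 4
  (S ⋈[e=c] R) → 2
  U → 5
  ((S ⋈[e=c] R) ⋈[e=h] U) → 1

== RESULT ==
e | v | c | x | h | b | a
7 | r | 7 | p | 7 | 5 | 3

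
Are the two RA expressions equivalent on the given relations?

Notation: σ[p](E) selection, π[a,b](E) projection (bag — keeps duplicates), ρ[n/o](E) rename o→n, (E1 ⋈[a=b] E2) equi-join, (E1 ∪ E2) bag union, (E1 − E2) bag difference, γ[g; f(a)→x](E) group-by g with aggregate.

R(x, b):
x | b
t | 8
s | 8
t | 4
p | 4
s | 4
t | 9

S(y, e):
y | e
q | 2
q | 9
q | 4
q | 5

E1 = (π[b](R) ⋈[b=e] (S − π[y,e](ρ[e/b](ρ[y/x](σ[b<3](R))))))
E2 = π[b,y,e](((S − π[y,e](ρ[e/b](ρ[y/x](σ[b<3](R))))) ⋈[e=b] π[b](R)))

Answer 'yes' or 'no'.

E1 stepwise |·|:
  R → 6
  π[b](R) → 6
  S → 4
  R → 6
  σ[b<3](R) → 0
  ρ[y/x](σ[b<3](R)) → 0
  ρ[e/b](ρ[y/x](σ[b<3](R))) → 0
  π[y,e](ρ[e/b](ρ[y/x](σ[b<3](R)))) → 0
  (S − π[y,e](ρ[e/b](ρ[y/x](σ[b<3](R))))) → 4
  (π[b](R) ⋈[b=e] (S − π[y,e](ρ[e/b](ρ[y/x](σ[b<3](R)))))) → 4
E2 stepwise |·|:
  S → 4
  R → 6
  σ[b<3](R) → 0
  ρ[y/x](σ[b<3](R)) → 0
  ρ[e/b](ρ[y/x](σ[b<3](R))) → 0
  π[y,e](ρ[e/b](ρ[y/x](σ[b<3](R)))) → 0
  (S − π[y,e](ρ[e/b](ρ[y/x](σ[b<3](R))))) → 4
  R → 6
  π[b](R) → 6
  ((S − π[y,e](ρ[e/b](ρ[y/x](σ[b<3](R))))) ⋈[e=b] π[b](R)) → 4
  π[b,y,e](((S − π[y,e](ρ[e/b](ρ[y/x](σ[b<3](R))))) ⋈[e=b] π[b](R))) → 4

E1 and E2 produce the same multiset:
b | y | e
4 | q | 4
4 | q | 4
4 | q | 4
9 | q | 9

yes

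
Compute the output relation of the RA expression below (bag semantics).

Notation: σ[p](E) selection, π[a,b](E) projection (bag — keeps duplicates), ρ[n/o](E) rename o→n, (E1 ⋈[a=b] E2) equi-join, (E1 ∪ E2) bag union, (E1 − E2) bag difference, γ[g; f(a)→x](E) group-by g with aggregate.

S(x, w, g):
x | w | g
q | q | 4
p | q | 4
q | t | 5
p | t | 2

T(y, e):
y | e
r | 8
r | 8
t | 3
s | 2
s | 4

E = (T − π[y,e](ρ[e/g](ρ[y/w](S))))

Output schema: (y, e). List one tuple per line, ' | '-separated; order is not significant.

Subexpression sizes:
  T → 5
  S → 4
  ρ[y/w](S) → 4
  ρ[e/g](ρ[y/w](S)) → 4
  π[y,e](ρ[e/g](ρ[y/w](S))) → 4
  (T − π[y,e](ρ[e/g](ρ[y/w](S)))) → 5

== RESULT ==
y | e
r | 8
r | 8
s | 2
s | 4
t | 3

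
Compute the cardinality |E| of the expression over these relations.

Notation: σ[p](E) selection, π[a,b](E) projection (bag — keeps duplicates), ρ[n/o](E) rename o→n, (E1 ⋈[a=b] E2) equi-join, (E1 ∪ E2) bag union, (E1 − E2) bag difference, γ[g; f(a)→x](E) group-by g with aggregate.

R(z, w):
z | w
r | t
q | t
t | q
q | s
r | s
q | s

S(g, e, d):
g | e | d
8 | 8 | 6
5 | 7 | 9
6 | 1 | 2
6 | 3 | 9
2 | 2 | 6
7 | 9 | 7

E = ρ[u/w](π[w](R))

Per-node cardinality:
  R → 6
  π[w](R) → 6
  ρ[u/w](π[w](R)) → 6

|E| = 6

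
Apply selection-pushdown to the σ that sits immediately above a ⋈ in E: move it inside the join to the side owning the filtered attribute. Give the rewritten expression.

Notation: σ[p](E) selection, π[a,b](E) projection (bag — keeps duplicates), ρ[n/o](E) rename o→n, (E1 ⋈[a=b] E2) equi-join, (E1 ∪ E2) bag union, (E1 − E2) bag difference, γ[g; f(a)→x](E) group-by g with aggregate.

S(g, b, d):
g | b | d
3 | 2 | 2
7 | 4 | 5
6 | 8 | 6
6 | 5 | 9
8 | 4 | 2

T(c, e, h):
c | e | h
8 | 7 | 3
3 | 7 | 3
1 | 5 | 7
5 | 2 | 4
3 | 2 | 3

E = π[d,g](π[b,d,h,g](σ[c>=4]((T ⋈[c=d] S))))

σ filters on c, owned by the left side.
E' = π[d,g](π[b,d,h,g]((σ[c>=4](T) ⋈[c=d] S)))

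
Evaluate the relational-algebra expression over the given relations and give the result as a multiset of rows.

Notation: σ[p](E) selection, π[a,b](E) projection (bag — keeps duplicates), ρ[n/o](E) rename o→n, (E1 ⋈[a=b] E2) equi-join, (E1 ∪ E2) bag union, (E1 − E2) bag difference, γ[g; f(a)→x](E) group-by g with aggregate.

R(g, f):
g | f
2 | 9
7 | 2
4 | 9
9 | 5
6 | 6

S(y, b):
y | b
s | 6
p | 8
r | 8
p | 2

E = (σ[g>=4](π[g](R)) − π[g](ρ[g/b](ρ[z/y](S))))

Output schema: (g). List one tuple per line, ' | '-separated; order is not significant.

Row counts bottom-up:
  R → 5
  π[g](R) → 5
  σ[g>=4](π[g](R)) → 4
  S → 4
  ρ[z/y](S) → 4
  ρ[g/b](ρ[z/y](S)) → 4
  π[g](ρ[g/b](ρ[z/y](S))) → 4
  (σ[g>=4](π[g](R)) − π[g](ρ[g/b](ρ[z/y](S)))) → 3

== RESULT ==
g
4
7
9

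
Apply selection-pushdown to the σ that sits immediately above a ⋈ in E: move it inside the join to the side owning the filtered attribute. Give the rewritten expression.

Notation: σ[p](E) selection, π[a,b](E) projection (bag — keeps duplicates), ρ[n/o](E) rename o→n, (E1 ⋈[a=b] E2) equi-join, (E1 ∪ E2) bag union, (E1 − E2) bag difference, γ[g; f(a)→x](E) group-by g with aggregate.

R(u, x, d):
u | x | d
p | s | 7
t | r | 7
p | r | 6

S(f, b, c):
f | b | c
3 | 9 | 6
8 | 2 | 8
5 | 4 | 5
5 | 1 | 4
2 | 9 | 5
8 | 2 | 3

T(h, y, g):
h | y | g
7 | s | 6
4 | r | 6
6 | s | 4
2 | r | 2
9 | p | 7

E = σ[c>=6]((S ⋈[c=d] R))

σ filters on c, owned by the left side.
E' = (σ[c>=6](S) ⋈[c=d] R)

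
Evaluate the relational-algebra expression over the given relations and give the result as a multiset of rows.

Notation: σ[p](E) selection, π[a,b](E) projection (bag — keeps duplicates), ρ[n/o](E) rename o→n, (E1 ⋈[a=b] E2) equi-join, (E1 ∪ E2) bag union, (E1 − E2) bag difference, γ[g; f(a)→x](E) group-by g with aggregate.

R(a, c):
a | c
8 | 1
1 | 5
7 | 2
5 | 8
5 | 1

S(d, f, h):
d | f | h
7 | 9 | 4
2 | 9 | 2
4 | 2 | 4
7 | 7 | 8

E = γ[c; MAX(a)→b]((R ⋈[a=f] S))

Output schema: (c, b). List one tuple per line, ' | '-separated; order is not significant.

Stepwise |·|:
  R → 5
  S → 4
  (R ⋈[a=f] S) → 1
  γ[c; MAX(a)→b]((R ⋈[a=f] S)) → 1

== RESULT ==
c | b
2 | 7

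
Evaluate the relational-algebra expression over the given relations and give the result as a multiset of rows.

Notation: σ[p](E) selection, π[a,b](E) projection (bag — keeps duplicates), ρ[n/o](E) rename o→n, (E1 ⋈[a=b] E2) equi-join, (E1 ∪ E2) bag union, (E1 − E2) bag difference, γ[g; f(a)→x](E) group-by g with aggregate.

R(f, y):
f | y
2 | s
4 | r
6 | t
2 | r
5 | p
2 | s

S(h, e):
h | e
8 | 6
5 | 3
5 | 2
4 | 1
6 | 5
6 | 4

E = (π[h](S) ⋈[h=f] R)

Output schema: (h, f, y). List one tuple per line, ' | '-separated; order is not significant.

Row counts bottom-up:
  S → 6
  π[h](S) → 6
  R → 6
  (π[h](S) ⋈[h=f] R) → 5

== RESULT ==
h | f | y
4 | 4 | r
5 | 5 | p
5 | 5 | p
6 | 6 | t
6 | 6 | t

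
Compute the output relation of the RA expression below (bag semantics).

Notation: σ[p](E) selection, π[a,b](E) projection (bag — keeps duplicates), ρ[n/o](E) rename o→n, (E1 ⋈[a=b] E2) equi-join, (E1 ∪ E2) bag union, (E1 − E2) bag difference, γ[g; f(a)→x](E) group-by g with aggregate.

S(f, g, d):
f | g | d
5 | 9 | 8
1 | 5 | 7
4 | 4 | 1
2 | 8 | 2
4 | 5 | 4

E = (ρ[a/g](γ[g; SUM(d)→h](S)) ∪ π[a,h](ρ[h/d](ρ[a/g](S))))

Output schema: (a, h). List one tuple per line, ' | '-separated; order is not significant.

Subexpression sizes:
  S → 5
  γ[g; SUM(d)→h](S) → 4
  ρ[a/g](γ[g; SUM(d)→h](S)) → 4
  S → 5
  ρ[a/g](S) → 5
  ρ[h/d](ρ[a/g](S)) → 5
  π[a,h](ρ[h/d](ρ[a/g](S))) → 5
  (ρ[a/g](γ[g; SUM(d)→h](S)) ∪ π[a,h](ρ[h/d](ρ[a/g](S)))) → 9

== RESULT ==
a | h
4 | 1
4 | 1
5 | 4
5 | 7
5 | 11
8 | 2
8 | 2
9 | 8
9 | 8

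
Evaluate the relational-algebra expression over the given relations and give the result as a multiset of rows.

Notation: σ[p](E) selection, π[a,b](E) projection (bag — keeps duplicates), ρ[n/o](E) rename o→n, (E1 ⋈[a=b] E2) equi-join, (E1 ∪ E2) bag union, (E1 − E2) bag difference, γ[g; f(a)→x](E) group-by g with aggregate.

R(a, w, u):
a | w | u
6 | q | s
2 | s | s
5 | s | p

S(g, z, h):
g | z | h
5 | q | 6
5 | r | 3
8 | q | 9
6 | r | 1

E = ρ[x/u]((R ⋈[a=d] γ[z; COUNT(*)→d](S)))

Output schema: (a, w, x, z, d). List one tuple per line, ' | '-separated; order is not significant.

Row counts bottom-up:
  R → 3
  S → 4
  γ[z; COUNT(*)→d](S) → 2
  (R ⋈[a=d] γ[z; COUNT(*)→d](S)) → 2
  ρ[x/u]((R ⋈[a=d] γ[z; COUNT(*)→d](S))) → 2

== RESULT ==
a | w | x | z | d
2 | s | s | q | 2
2 | s | s | r | 2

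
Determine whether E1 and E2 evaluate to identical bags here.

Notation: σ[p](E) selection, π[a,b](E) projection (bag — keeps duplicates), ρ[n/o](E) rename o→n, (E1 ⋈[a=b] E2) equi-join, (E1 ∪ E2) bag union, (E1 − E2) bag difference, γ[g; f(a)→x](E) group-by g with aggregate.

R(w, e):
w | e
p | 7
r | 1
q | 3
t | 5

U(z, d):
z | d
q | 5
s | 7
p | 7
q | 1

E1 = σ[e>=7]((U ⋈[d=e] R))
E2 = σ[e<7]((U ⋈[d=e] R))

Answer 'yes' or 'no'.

E1 per-node cardinality:
  U → 4
  R → 4
  (U ⋈[d=e] R) → 4
  σ[e>=7]((U ⋈[d=e] R)) → 2
E2 per-node cardinality:
  U → 4
  R → 4
  (U ⋈[d=e] R) → 4
  σ[e<7]((U ⋈[d=e] R)) → 2

E1 result:
z | d | w | e
p | 7 | p | 7
s | 7 | p | 7
E2 result:
z | d | w | e
q | 1 | r | 1
q | 5 | t | 5
Witness: ('p', 7, 'p', 7) appears 1× in E1 but 0× in E2.

no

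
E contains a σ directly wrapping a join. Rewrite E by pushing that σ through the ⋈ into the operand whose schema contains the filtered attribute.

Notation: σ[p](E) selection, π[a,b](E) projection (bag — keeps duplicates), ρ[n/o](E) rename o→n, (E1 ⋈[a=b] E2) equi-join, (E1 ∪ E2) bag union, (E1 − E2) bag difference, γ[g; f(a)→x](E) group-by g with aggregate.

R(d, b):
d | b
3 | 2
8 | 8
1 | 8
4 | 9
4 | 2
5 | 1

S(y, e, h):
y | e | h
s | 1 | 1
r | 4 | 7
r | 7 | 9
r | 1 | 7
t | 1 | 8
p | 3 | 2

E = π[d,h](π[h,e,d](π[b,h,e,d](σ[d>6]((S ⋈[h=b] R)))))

σ filters on d, owned by the right side.
E' = π[d,h](π[h,e,d](π[b,h,e,d]((S ⋈[h=b] σ[d>6](R)))))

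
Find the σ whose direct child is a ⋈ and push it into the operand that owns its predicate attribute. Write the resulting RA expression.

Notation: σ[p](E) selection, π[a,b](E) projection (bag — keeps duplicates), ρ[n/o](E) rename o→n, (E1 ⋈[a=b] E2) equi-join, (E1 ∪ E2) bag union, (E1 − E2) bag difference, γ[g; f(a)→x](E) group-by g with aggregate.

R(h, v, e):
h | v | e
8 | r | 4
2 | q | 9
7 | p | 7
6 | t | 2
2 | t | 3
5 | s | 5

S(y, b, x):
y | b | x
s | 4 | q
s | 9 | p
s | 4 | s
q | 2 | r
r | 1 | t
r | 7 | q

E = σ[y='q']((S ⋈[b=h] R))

σ filters on y, owned by the left side.
E' = (σ[y='q'](S) ⋈[b=h] R)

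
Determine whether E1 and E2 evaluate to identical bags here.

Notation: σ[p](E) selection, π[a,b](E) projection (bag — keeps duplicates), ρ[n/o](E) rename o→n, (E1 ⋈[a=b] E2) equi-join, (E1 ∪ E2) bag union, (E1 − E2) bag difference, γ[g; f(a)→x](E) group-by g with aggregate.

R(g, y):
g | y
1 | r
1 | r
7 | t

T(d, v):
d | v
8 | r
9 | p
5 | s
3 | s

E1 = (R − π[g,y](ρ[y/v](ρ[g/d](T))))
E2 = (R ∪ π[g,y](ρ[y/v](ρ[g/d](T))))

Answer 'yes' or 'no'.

E1 stepwise |·|:
  R → 3
  T → 4
  ρ[g/d](T) → 4
  ρ[y/v](ρ[g/d](T)) → 4
  π[g,y](ρ[y/v](ρ[g/d](T))) → 4
  (R − π[g,y](ρ[y/v](ρ[g/d](T)))) → 3
E2 stepwise |·|:
  R → 3
  T → 4
  ρ[g/d](T) → 4
  ρ[y/v](ρ[g/d](T)) → 4
  π[g,y](ρ[y/v](ρ[g/d](T))) → 4
  (R ∪ π[g,y](ρ[y/v](ρ[g/d](T)))) → 7

E1 result:
g | y
1 | r
1 | r
7 | t
E2 result:
g | y
1 | r
1 | r
3 | s
5 | s
7 | t
8 | r
9 | p
Witness: (9, 'p') appears 0× in E1 but 1× in E2.

no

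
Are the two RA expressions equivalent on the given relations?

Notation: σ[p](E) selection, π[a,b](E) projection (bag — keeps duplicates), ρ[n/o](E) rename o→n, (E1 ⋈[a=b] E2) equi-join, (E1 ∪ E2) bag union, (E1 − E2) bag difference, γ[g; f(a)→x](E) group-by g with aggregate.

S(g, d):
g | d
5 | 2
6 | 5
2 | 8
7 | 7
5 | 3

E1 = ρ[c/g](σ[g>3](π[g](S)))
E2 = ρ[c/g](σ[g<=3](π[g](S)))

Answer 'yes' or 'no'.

E1 per-node cardinality:
  S → 5
  π[g](S) → 5
  σ[g>3](π[g](S)) → 4
  ρ[c/g](σ[g>3](π[g](S))) → 4
E2 per-node cardinality:
  S → 5
  π[g](S) → 5
  σ[g<=3](π[g](S)) → 1
  ρ[c/g](σ[g<=3](π[g](S))) → 1

E1 result:
c
5
5
6
7
E2 result:
c
2
Witness: (6,) appears 1× in E1 but 0× in E2.

no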